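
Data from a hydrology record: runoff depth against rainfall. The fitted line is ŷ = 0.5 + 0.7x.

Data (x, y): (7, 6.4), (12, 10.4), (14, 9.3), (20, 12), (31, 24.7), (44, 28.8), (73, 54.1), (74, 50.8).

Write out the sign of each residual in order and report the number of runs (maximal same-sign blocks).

x=7: ŷ = 0.5 + 0.7·7 = 5.4; e = 6.4 − 5.4 = 1
x=12: ŷ = 0.5 + 0.7·12 = 8.9; e = 10.4 − 8.9 = 1.5
x=14: ŷ = 0.5 + 0.7·14 = 10.3; e = 9.3 − 10.3 = -1
x=20: ŷ = 0.5 + 0.7·20 = 14.5; e = 12 − 14.5 = -2.5
x=31: ŷ = 0.5 + 0.7·31 = 22.2; e = 24.7 − 22.2 = 2.5
x=44: ŷ = 0.5 + 0.7·44 = 31.3; e = 28.8 − 31.3 = -2.5
x=73: ŷ = 0.5 + 0.7·73 = 51.6; e = 54.1 − 51.6 = 2.5
x=74: ŷ = 0.5 + 0.7·74 = 52.3; e = 50.8 − 52.3 = -1.5
Signs: + + − − + − + −
Runs: +×2, −×2, +×1, −×1, +×1, −×1 → 6

6 runs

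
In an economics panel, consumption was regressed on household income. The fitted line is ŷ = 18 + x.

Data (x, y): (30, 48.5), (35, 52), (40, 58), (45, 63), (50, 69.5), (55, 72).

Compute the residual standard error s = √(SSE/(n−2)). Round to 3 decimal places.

s = 1.061

x=30: ŷ = 18 + 30 = 48; e = 48.5 − 48 = 0.5
x=35: ŷ = 18 + 35 = 53; e = 52 − 53 = -1
x=40: ŷ = 18 + 40 = 58; e = 58 − 58 = 0
x=45: ŷ = 18 + 45 = 63; e = 63 − 63 = 0
x=50: ŷ = 18 + 50 = 68; e = 69.5 − 68 = 1.5
x=55: ŷ = 18 + 55 = 73; e = 72 − 73 = -1
SSE = 0.25 + 1 + 0 + 0 + 2.25 + 1 = 4.5
s = √(4.5/4) = √1.125 ≈ 1.061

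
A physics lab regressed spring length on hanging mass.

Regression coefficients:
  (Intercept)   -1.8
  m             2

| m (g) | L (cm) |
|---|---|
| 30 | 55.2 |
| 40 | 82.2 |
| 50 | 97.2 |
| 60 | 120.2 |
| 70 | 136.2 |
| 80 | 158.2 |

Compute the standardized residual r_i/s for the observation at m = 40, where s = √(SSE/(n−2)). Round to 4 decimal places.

1.3720

m=30: ŷ = -1.8 + 2·30 = 58.2; r = 55.2 − 58.2 = -3
m=40: ŷ = -1.8 + 2·40 = 78.2; r = 82.2 − 78.2 = 4
m=50: ŷ = -1.8 + 2·50 = 98.2; r = 97.2 − 98.2 = -1
m=60: ŷ = -1.8 + 2·60 = 118.2; r = 120.2 − 118.2 = 2
m=70: ŷ = -1.8 + 2·70 = 138.2; r = 136.2 − 138.2 = -2
m=80: ŷ = -1.8 + 2·80 = 158.2; r = 158.2 − 158.2 = 0
SSE = 9 + 16 + 1 + 4 + 4 + 0 = 34
s = √(34/4) = 2.91548
r/s = 4 / 2.91548 = 1.3720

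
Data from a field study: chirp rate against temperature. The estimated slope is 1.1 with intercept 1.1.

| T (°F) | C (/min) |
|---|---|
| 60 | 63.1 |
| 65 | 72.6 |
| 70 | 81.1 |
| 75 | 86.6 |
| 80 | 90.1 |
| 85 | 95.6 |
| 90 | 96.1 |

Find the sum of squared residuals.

T=60: ŷ = 1.1 + 1.1·60 = 67.1; e = 63.1 − 67.1 = -4
T=65: ŷ = 1.1 + 1.1·65 = 72.6; e = 72.6 − 72.6 = 0
T=70: ŷ = 1.1 + 1.1·70 = 78.1; e = 81.1 − 78.1 = 3
T=75: ŷ = 1.1 + 1.1·75 = 83.6; e = 86.6 − 83.6 = 3
T=80: ŷ = 1.1 + 1.1·80 = 89.1; e = 90.1 − 89.1 = 1
T=85: ŷ = 1.1 + 1.1·85 = 94.6; e = 95.6 − 94.6 = 1
T=90: ŷ = 1.1 + 1.1·90 = 100.1; e = 96.1 − 100.1 = -4
SSE = 16 + 0 + 9 + 9 + 1 + 1 + 16 = 52

SSE = 52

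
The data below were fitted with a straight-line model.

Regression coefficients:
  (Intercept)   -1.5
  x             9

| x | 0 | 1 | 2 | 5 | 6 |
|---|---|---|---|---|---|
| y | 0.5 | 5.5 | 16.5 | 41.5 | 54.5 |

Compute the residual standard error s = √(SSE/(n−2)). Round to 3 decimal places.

x=0: ŷ = -1.5 + 9·0 = -1.5; r = 0.5 − (-1.5) = 2
x=1: ŷ = -1.5 + 9·1 = 7.5; r = 5.5 − 7.5 = -2
x=2: ŷ = -1.5 + 9·2 = 16.5; r = 16.5 − 16.5 = 0
x=5: ŷ = -1.5 + 9·5 = 43.5; r = 41.5 − 43.5 = -2
x=6: ŷ = -1.5 + 9·6 = 52.5; r = 54.5 − 52.5 = 2
SSE = 4 + 4 + 0 + 4 + 4 = 16
s = √(16/3) = √5.33333 ≈ 2.309

s = 2.309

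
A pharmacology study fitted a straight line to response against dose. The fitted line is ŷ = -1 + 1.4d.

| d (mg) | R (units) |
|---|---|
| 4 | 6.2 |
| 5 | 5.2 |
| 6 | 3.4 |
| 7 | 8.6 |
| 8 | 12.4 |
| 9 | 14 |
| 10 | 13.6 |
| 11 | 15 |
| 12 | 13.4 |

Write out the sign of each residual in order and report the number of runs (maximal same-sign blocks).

d=4: ŷ = -1 + 1.4·4 = 4.6; e = 6.2 − 4.6 = 1.6
d=5: ŷ = -1 + 1.4·5 = 6; e = 5.2 − 6 = -0.8
d=6: ŷ = -1 + 1.4·6 = 7.4; e = 3.4 − 7.4 = -4
d=7: ŷ = -1 + 1.4·7 = 8.8; e = 8.6 − 8.8 = -0.2
d=8: ŷ = -1 + 1.4·8 = 10.2; e = 12.4 − 10.2 = 2.2
d=9: ŷ = -1 + 1.4·9 = 11.6; e = 14 − 11.6 = 2.4
d=10: ŷ = -1 + 1.4·10 = 13; e = 13.6 − 13 = 0.6
d=11: ŷ = -1 + 1.4·11 = 14.4; e = 15 − 14.4 = 0.6
d=12: ŷ = -1 + 1.4·12 = 15.8; e = 13.4 − 15.8 = -2.4
Signs: + − − − + + + + −
Runs: +×1, −×3, +×4, −×1 → 4

4 runs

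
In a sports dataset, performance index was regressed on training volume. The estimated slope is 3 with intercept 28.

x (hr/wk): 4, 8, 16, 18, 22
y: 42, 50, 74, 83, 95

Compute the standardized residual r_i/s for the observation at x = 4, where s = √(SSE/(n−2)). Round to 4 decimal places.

0.9258

x=4: ŷ = 28 + 3·4 = 40; r = 42 − 40 = 2
x=8: ŷ = 28 + 3·8 = 52; r = 50 − 52 = -2
x=16: ŷ = 28 + 3·16 = 76; r = 74 − 76 = -2
x=18: ŷ = 28 + 3·18 = 82; r = 83 − 82 = 1
x=22: ŷ = 28 + 3·22 = 94; r = 95 − 94 = 1
SSE = 4 + 4 + 4 + 1 + 1 = 14
s = √(14/3) = 2.16025
r/s = 2 / 2.16025 = 0.9258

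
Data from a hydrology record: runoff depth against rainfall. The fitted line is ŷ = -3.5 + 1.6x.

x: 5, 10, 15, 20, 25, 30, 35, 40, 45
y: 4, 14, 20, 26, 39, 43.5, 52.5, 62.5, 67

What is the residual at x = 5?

r = -0.5

ŷ = -3.5 + 1.6·5 = 4.5
r = 4 − 4.5 = -0.5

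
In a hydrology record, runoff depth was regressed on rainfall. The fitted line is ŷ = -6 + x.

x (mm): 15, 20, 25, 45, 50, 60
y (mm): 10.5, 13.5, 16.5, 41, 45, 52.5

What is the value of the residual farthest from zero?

x=15: ŷ = -6 + 15 = 9; e = 10.5 − 9 = 1.5
x=20: ŷ = -6 + 20 = 14; e = 13.5 − 14 = -0.5
x=25: ŷ = -6 + 25 = 19; e = 16.5 − 19 = -2.5
x=45: ŷ = -6 + 45 = 39; e = 41 − 39 = 2
x=50: ŷ = -6 + 50 = 44; e = 45 − 44 = 1
x=60: ŷ = -6 + 60 = 54; e = 52.5 − 54 = -1.5
Largest |e| is 2.5 at x = 25, residual -2.5.

e = -2.5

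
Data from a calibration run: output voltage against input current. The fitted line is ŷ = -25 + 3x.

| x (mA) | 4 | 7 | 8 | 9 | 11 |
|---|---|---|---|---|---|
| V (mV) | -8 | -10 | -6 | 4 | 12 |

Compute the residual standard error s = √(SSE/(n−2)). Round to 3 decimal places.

x=4: ŷ = -25 + 3·4 = -13; e = -8 − (-13) = 5
x=7: ŷ = -25 + 3·7 = -4; e = -10 − (-4) = -6
x=8: ŷ = -25 + 3·8 = -1; e = -6 − (-1) = -5
x=9: ŷ = -25 + 3·9 = 2; e = 4 − 2 = 2
x=11: ŷ = -25 + 3·11 = 8; e = 12 − 8 = 4
SSE = 25 + 36 + 25 + 4 + 16 = 106
s = √(106/3) = √35.3333 ≈ 5.944

s = 5.944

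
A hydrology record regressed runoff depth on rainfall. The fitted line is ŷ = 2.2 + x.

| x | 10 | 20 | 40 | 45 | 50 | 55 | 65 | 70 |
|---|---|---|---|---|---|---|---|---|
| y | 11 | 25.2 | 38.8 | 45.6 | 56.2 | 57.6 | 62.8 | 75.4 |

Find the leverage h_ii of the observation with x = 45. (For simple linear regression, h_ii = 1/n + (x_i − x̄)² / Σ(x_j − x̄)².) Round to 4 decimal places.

h = 0.1251

x̄ = (10 + 20 + 40 + 45 + 50 + 55 + 65 + 70)/8 = 44.375
Σ(x − x̄)² = 1181.64 + 594.141 + 19.1406 + 0.390625 + 31.6406 + 112.891 + 425.391 + 656.641 = 3021.88
h = 1/8 + (0.625)²/3021.88 = 0.125 + 0.000129266 = 0.1251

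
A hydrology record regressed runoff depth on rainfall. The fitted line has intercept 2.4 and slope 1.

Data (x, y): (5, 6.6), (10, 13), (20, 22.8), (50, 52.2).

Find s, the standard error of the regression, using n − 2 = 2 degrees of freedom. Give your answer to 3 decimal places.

x=5: ŷ = 2.4 + 5 = 7.4; e = 6.6 − 7.4 = -0.8
x=10: ŷ = 2.4 + 10 = 12.4; e = 13 − 12.4 = 0.6
x=20: ŷ = 2.4 + 20 = 22.4; e = 22.8 − 22.4 = 0.4
x=50: ŷ = 2.4 + 50 = 52.4; e = 52.2 − 52.4 = -0.2
SSE = 0.64 + 0.36 + 0.16 + 0.04 = 1.2
s = √(1.2/2) = √0.6 ≈ 0.775

s = 0.775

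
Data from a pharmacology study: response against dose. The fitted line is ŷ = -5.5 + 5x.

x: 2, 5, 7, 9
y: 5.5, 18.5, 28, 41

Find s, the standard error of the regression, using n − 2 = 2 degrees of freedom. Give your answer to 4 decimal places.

s = 1.8028

x=2: ŷ = -5.5 + 5·2 = 4.5; r = 5.5 − 4.5 = 1
x=5: ŷ = -5.5 + 5·5 = 19.5; r = 18.5 − 19.5 = -1
x=7: ŷ = -5.5 + 5·7 = 29.5; r = 28 − 29.5 = -1.5
x=9: ŷ = -5.5 + 5·9 = 39.5; r = 41 − 39.5 = 1.5
SSE = 1 + 1 + 2.25 + 2.25 = 6.5
s = √(6.5/2) = √3.25 ≈ 1.8028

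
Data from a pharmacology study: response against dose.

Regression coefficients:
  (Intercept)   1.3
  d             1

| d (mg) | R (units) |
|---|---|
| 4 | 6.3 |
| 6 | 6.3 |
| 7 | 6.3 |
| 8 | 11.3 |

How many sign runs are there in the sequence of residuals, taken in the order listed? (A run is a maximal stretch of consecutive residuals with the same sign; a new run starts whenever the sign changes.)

3 runs

d=4: R̂ = 1.3 + 4 = 5.3; e = 6.3 − 5.3 = 1
d=6: R̂ = 1.3 + 6 = 7.3; e = 6.3 − 7.3 = -1
d=7: R̂ = 1.3 + 7 = 8.3; e = 6.3 − 8.3 = -2
d=8: R̂ = 1.3 + 8 = 9.3; e = 11.3 − 9.3 = 2
Signs: + − − +
Runs: +×1, −×2, +×1 → 3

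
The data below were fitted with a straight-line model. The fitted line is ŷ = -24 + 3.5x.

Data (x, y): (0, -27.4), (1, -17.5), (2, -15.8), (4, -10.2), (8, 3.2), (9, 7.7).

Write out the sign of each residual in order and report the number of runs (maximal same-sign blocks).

x=0: ŷ = -24 + 3.5·0 = -24; r = -27.4 − (-24) = -3.4
x=1: ŷ = -24 + 3.5·1 = -20.5; r = -17.5 − (-20.5) = 3
x=2: ŷ = -24 + 3.5·2 = -17; r = -15.8 − (-17) = 1.2
x=4: ŷ = -24 + 3.5·4 = -10; r = -10.2 − (-10) = -0.2
x=8: ŷ = -24 + 3.5·8 = 4; r = 3.2 − 4 = -0.8
x=9: ŷ = -24 + 3.5·9 = 7.5; r = 7.7 − 7.5 = 0.2
Signs: − + + − − +
Runs: −×1, +×2, −×2, +×1 → 4

4 runs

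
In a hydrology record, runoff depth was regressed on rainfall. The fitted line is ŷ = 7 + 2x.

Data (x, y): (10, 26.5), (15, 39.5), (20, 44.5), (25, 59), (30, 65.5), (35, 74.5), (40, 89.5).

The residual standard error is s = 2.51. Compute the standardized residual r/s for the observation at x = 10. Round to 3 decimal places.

ŷ = 7 + 2·10 = 27
r = 26.5 − 27 = -0.5
r/s = -0.5 / 2.51 = -0.199

-0.199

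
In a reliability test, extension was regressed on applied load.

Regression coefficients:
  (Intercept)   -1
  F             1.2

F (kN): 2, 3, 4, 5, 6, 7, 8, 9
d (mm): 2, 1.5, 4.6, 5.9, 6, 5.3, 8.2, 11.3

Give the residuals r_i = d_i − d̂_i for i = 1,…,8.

0.6, -1.1, 0.8, 0.9, -0.2, -2.1, -0.4, 1.5

F=2: d̂ = -1 + 1.2·2 = 1.4; r = 2 − 1.4 = 0.6
F=3: d̂ = -1 + 1.2·3 = 2.6; r = 1.5 − 2.6 = -1.1
F=4: d̂ = -1 + 1.2·4 = 3.8; r = 4.6 − 3.8 = 0.8
F=5: d̂ = -1 + 1.2·5 = 5; r = 5.9 − 5 = 0.9
F=6: d̂ = -1 + 1.2·6 = 6.2; r = 6 − 6.2 = -0.2
F=7: d̂ = -1 + 1.2·7 = 7.4; r = 5.3 − 7.4 = -2.1
F=8: d̂ = -1 + 1.2·8 = 8.6; r = 8.2 − 8.6 = -0.4
F=9: d̂ = -1 + 1.2·9 = 9.8; r = 11.3 − 9.8 = 1.5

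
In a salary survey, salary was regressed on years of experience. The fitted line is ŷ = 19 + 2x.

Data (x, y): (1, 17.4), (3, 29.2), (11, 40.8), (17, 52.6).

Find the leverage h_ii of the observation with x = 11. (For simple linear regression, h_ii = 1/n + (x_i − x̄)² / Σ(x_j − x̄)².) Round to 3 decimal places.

x̄ = (1 + 3 + 11 + 17)/4 = 8
Σ(x − x̄)² = 49 + 25 + 9 + 81 = 164
h = 1/4 + (3)²/164 = 0.25 + 0.054878 = 0.305

h = 0.305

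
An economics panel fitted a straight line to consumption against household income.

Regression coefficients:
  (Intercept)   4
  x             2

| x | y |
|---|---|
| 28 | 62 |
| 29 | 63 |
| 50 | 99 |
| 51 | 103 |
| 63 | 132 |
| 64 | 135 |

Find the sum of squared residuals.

SSE = 52

x=28: ŷ = 4 + 2·28 = 60; e = 62 − 60 = 2
x=29: ŷ = 4 + 2·29 = 62; e = 63 − 62 = 1
x=50: ŷ = 4 + 2·50 = 104; e = 99 − 104 = -5
x=51: ŷ = 4 + 2·51 = 106; e = 103 − 106 = -3
x=63: ŷ = 4 + 2·63 = 130; e = 132 − 130 = 2
x=64: ŷ = 4 + 2·64 = 132; e = 135 − 132 = 3
SSE = 4 + 1 + 25 + 9 + 4 + 9 = 52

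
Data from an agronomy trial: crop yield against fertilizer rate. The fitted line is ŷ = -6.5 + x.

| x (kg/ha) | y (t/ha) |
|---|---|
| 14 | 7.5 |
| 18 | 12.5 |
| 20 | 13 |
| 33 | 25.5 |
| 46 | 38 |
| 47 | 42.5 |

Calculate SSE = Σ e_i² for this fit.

SSE = 8.5

x=14: ŷ = -6.5 + 14 = 7.5; e = 7.5 − 7.5 = 0
x=18: ŷ = -6.5 + 18 = 11.5; e = 12.5 − 11.5 = 1
x=20: ŷ = -6.5 + 20 = 13.5; e = 13 − 13.5 = -0.5
x=33: ŷ = -6.5 + 33 = 26.5; e = 25.5 − 26.5 = -1
x=46: ŷ = -6.5 + 46 = 39.5; e = 38 − 39.5 = -1.5
x=47: ŷ = -6.5 + 47 = 40.5; e = 42.5 − 40.5 = 2
SSE = 0 + 1 + 0.25 + 1 + 2.25 + 4 = 8.5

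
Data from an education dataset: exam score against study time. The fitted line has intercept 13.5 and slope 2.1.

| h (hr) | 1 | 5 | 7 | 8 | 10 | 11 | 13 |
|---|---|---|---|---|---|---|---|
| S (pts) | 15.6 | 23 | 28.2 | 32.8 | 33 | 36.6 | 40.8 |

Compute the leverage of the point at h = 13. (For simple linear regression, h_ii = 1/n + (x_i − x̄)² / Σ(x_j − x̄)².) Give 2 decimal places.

h = 0.42

h̄ = (1 + 5 + 7 + 8 + 10 + 11 + 13)/7 = 7.85714
Σ(h − h̄)² = 47.0204 + 8.16327 + 0.734694 + 0.0204082 + 4.59184 + 9.87755 + 26.449 = 96.8571
h = 1/7 + (5.14286)²/96.8571 = 0.142857 + 0.273072 = 0.42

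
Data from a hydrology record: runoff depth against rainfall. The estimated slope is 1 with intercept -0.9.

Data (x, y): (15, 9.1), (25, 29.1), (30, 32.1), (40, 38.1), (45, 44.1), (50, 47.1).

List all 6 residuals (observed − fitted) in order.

x=15: ŷ = -0.9 + 15 = 14.1; r = 9.1 − 14.1 = -5
x=25: ŷ = -0.9 + 25 = 24.1; r = 29.1 − 24.1 = 5
x=30: ŷ = -0.9 + 30 = 29.1; r = 32.1 − 29.1 = 3
x=40: ŷ = -0.9 + 40 = 39.1; r = 38.1 − 39.1 = -1
x=45: ŷ = -0.9 + 45 = 44.1; r = 44.1 − 44.1 = 0
x=50: ŷ = -0.9 + 50 = 49.1; r = 47.1 − 49.1 = -2

-5, 5, 3, -1, 0, -2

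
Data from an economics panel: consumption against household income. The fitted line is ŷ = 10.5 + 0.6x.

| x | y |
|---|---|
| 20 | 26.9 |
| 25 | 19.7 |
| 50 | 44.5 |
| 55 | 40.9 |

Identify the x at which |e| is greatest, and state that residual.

x=20: ŷ = 10.5 + 0.6·20 = 22.5; e = 26.9 − 22.5 = 4.4
x=25: ŷ = 10.5 + 0.6·25 = 25.5; e = 19.7 − 25.5 = -5.8
x=50: ŷ = 10.5 + 0.6·50 = 40.5; e = 44.5 − 40.5 = 4
x=55: ŷ = 10.5 + 0.6·55 = 43.5; e = 40.9 − 43.5 = -2.6
Largest |e| is 5.8 at x = 25, residual -5.8.

x = 25, e = -5.8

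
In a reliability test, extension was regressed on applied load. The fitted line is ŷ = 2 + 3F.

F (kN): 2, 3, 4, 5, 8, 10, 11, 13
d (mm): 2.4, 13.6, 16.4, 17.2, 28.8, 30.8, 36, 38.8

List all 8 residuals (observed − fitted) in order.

-5.6, 2.6, 2.4, 0.2, 2.8, -1.2, 1, -2.2

F=2: ŷ = 2 + 3·2 = 8; e = 2.4 − 8 = -5.6
F=3: ŷ = 2 + 3·3 = 11; e = 13.6 − 11 = 2.6
F=4: ŷ = 2 + 3·4 = 14; e = 16.4 − 14 = 2.4
F=5: ŷ = 2 + 3·5 = 17; e = 17.2 − 17 = 0.2
F=8: ŷ = 2 + 3·8 = 26; e = 28.8 − 26 = 2.8
F=10: ŷ = 2 + 3·10 = 32; e = 30.8 − 32 = -1.2
F=11: ŷ = 2 + 3·11 = 35; e = 36 − 35 = 1
F=13: ŷ = 2 + 3·13 = 41; e = 38.8 − 41 = -2.2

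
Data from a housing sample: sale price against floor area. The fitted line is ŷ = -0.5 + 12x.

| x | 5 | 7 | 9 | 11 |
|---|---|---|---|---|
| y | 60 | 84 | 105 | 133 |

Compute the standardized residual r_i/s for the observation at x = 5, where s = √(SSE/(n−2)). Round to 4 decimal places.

0.2357

x=5: ŷ = -0.5 + 12·5 = 59.5; r = 60 − 59.5 = 0.5
x=7: ŷ = -0.5 + 12·7 = 83.5; r = 84 − 83.5 = 0.5
x=9: ŷ = -0.5 + 12·9 = 107.5; r = 105 − 107.5 = -2.5
x=11: ŷ = -0.5 + 12·11 = 131.5; r = 133 − 131.5 = 1.5
SSE = 0.25 + 0.25 + 6.25 + 2.25 = 9
s = √(9/2) = 2.12132
r/s = 0.5 / 2.12132 = 0.2357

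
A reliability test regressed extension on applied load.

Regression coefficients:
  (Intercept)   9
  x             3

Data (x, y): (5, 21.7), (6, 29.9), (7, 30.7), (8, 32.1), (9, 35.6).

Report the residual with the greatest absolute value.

x=5: ŷ = 9 + 3·5 = 24; r = 21.7 − 24 = -2.3
x=6: ŷ = 9 + 3·6 = 27; r = 29.9 − 27 = 2.9
x=7: ŷ = 9 + 3·7 = 30; r = 30.7 − 30 = 0.7
x=8: ŷ = 9 + 3·8 = 33; r = 32.1 − 33 = -0.9
x=9: ŷ = 9 + 3·9 = 36; r = 35.6 − 36 = -0.4
Largest |r| is 2.9 at x = 6, residual 2.9.

r = 2.9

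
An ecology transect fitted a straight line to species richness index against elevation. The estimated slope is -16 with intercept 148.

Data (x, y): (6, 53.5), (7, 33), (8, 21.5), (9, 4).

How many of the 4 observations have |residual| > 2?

x=6: ŷ = 148 − 16·6 = 52; e = 53.5 − 52 = 1.5
x=7: ŷ = 148 − 16·7 = 36; e = 33 − 36 = -3
x=8: ŷ = 148 − 16·8 = 20; e = 21.5 − 20 = 1.5
x=9: ŷ = 148 − 16·9 = 4; e = 4 − 4 = 0
|e| > 2: x=7 (|e|=3) → 1

1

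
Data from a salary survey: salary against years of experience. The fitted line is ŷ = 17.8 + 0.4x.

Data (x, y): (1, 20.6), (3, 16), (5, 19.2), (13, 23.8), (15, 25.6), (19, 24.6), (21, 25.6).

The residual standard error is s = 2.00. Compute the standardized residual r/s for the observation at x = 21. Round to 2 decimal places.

-0.30

ŷ = 17.8 + 0.4·21 = 26.2
r = 25.6 − 26.2 = -0.6
r/s = -0.6 / 2.00 = -0.30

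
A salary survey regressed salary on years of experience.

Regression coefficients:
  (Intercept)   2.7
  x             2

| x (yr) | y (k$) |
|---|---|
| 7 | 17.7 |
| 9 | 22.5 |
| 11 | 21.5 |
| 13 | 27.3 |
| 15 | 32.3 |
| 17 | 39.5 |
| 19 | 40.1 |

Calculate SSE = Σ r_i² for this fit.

x=7: ŷ = 2.7 + 2·7 = 16.7; r = 17.7 − 16.7 = 1
x=9: ŷ = 2.7 + 2·9 = 20.7; r = 22.5 − 20.7 = 1.8
x=11: ŷ = 2.7 + 2·11 = 24.7; r = 21.5 − 24.7 = -3.2
x=13: ŷ = 2.7 + 2·13 = 28.7; r = 27.3 − 28.7 = -1.4
x=15: ŷ = 2.7 + 2·15 = 32.7; r = 32.3 − 32.7 = -0.4
x=17: ŷ = 2.7 + 2·17 = 36.7; r = 39.5 − 36.7 = 2.8
x=19: ŷ = 2.7 + 2·19 = 40.7; r = 40.1 − 40.7 = -0.6
SSE = 1 + 3.24 + 10.24 + 1.96 + 0.16 + 7.84 + 0.36 = 24.8

SSE = 24.8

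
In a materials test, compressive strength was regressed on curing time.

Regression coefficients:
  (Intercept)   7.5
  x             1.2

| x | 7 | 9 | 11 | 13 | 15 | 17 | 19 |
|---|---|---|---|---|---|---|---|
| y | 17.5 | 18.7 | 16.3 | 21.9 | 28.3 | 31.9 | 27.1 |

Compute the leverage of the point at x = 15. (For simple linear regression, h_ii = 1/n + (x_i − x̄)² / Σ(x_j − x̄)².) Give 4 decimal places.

h = 0.1786

x̄ = (7 + 9 + 11 + 13 + 15 + 17 + 19)/7 = 13
Σ(x − x̄)² = 36 + 16 + 4 + 0 + 4 + 16 + 36 = 112
h = 1/7 + (2)²/112 = 0.142857 + 0.0357143 = 0.1786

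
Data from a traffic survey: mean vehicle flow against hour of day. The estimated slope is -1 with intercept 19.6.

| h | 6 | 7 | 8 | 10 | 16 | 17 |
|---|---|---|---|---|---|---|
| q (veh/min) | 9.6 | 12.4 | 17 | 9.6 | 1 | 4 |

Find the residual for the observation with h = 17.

ŷ = 19.6 − 17 = 2.6
r = 4 − 2.6 = 1.4

r = 1.4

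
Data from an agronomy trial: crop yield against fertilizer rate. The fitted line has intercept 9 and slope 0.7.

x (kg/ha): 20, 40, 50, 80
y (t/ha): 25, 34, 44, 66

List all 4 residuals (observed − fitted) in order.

x=20: ŷ = 9 + 0.7·20 = 23; r = 25 − 23 = 2
x=40: ŷ = 9 + 0.7·40 = 37; r = 34 − 37 = -3
x=50: ŷ = 9 + 0.7·50 = 44; r = 44 − 44 = 0
x=80: ŷ = 9 + 0.7·80 = 65; r = 66 − 65 = 1

2, -3, 0, 1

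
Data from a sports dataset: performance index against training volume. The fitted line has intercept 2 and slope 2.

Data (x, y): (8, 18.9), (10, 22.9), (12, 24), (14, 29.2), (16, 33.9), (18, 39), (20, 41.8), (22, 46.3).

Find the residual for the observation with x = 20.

r = -0.2

ŷ = 2 + 2·20 = 42
r = 41.8 − 42 = -0.2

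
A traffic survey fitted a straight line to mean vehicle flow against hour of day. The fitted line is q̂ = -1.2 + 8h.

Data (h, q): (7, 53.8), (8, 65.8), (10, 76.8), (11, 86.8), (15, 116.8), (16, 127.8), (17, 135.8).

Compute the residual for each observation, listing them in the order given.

h=7: q̂ = -1.2 + 8·7 = 54.8; e = 53.8 − 54.8 = -1
h=8: q̂ = -1.2 + 8·8 = 62.8; e = 65.8 − 62.8 = 3
h=10: q̂ = -1.2 + 8·10 = 78.8; e = 76.8 − 78.8 = -2
h=11: q̂ = -1.2 + 8·11 = 86.8; e = 86.8 − 86.8 = 0
h=15: q̂ = -1.2 + 8·15 = 118.8; e = 116.8 − 118.8 = -2
h=16: q̂ = -1.2 + 8·16 = 126.8; e = 127.8 − 126.8 = 1
h=17: q̂ = -1.2 + 8·17 = 134.8; e = 135.8 − 134.8 = 1

-1, 3, -2, 0, -2, 1, 1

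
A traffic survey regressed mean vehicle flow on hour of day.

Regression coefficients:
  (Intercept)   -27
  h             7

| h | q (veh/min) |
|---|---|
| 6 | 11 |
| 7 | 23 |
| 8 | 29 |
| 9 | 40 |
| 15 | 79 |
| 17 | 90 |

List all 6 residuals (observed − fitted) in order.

h=6: ŷ = -27 + 7·6 = 15; r = 11 − 15 = -4
h=7: ŷ = -27 + 7·7 = 22; r = 23 − 22 = 1
h=8: ŷ = -27 + 7·8 = 29; r = 29 − 29 = 0
h=9: ŷ = -27 + 7·9 = 36; r = 40 − 36 = 4
h=15: ŷ = -27 + 7·15 = 78; r = 79 − 78 = 1
h=17: ŷ = -27 + 7·17 = 92; r = 90 − 92 = -2

-4, 1, 0, 4, 1, -2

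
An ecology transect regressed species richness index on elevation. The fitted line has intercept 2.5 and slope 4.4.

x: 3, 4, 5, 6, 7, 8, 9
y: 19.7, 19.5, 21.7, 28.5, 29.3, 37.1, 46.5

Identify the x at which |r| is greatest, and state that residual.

x=3: ŷ = 2.5 + 4.4·3 = 15.7; r = 19.7 − 15.7 = 4
x=4: ŷ = 2.5 + 4.4·4 = 20.1; r = 19.5 − 20.1 = -0.6
x=5: ŷ = 2.5 + 4.4·5 = 24.5; r = 21.7 − 24.5 = -2.8
x=6: ŷ = 2.5 + 4.4·6 = 28.9; r = 28.5 − 28.9 = -0.4
x=7: ŷ = 2.5 + 4.4·7 = 33.3; r = 29.3 − 33.3 = -4
x=8: ŷ = 2.5 + 4.4·8 = 37.7; r = 37.1 − 37.7 = -0.6
x=9: ŷ = 2.5 + 4.4·9 = 42.1; r = 46.5 − 42.1 = 4.4
Largest |r| is 4.4 at x = 9, residual 4.4.

x = 9, r = 4.4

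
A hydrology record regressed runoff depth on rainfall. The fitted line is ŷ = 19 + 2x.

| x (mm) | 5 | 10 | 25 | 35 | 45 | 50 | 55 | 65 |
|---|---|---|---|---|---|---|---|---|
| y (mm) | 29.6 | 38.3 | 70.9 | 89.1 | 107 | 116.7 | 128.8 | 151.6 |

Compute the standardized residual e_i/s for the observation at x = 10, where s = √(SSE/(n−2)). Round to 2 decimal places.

-0.38

x=5: ŷ = 19 + 2·5 = 29; e = 29.6 − 29 = 0.6
x=10: ŷ = 19 + 2·10 = 39; e = 38.3 − 39 = -0.7
x=25: ŷ = 19 + 2·25 = 69; e = 70.9 − 69 = 1.9
x=35: ŷ = 19 + 2·35 = 89; e = 89.1 − 89 = 0.1
x=45: ŷ = 19 + 2·45 = 109; e = 107 − 109 = -2
x=50: ŷ = 19 + 2·50 = 119; e = 116.7 − 119 = -2.3
x=55: ŷ = 19 + 2·55 = 129; e = 128.8 − 129 = -0.2
x=65: ŷ = 19 + 2·65 = 149; e = 151.6 − 149 = 2.6
SSE = 0.36 + 0.49 + 3.61 + 0.01 + 4 + 5.29 + 0.04 + 6.76 = 20.56
s = √(20.56/6) = 1.85113
e/s = -0.7 / 1.85113 = -0.38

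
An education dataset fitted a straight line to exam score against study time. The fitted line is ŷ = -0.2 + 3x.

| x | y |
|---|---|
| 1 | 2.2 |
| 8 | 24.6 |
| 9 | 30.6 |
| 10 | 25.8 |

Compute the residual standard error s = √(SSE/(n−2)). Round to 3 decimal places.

x=1: ŷ = -0.2 + 3·1 = 2.8; r = 2.2 − 2.8 = -0.6
x=8: ŷ = -0.2 + 3·8 = 23.8; r = 24.6 − 23.8 = 0.8
x=9: ŷ = -0.2 + 3·9 = 26.8; r = 30.6 − 26.8 = 3.8
x=10: ŷ = -0.2 + 3·10 = 29.8; r = 25.8 − 29.8 = -4
SSE = 0.36 + 0.64 + 14.44 + 16 = 31.44
s = √(31.44/2) = √15.72 ≈ 3.965

s = 3.965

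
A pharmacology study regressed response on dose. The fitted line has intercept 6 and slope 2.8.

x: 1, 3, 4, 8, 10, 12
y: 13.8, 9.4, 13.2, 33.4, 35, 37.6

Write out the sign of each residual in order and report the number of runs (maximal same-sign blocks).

x=1: ŷ = 6 + 2.8·1 = 8.8; e = 13.8 − 8.8 = 5
x=3: ŷ = 6 + 2.8·3 = 14.4; e = 9.4 − 14.4 = -5
x=4: ŷ = 6 + 2.8·4 = 17.2; e = 13.2 − 17.2 = -4
x=8: ŷ = 6 + 2.8·8 = 28.4; e = 33.4 − 28.4 = 5
x=10: ŷ = 6 + 2.8·10 = 34; e = 35 − 34 = 1
x=12: ŷ = 6 + 2.8·12 = 39.6; e = 37.6 − 39.6 = -2
Signs: + − − + + −
Runs: +×1, −×2, +×2, −×1 → 4

4 runs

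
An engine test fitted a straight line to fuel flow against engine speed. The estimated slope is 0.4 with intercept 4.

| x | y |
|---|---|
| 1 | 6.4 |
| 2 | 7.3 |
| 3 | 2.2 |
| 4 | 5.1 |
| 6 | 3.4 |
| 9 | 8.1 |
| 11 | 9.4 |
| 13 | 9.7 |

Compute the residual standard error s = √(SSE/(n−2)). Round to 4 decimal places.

s = 2.2361

x=1: ŷ = 4 + 0.4·1 = 4.4; r = 6.4 − 4.4 = 2
x=2: ŷ = 4 + 0.4·2 = 4.8; r = 7.3 − 4.8 = 2.5
x=3: ŷ = 4 + 0.4·3 = 5.2; r = 2.2 − 5.2 = -3
x=4: ŷ = 4 + 0.4·4 = 5.6; r = 5.1 − 5.6 = -0.5
x=6: ŷ = 4 + 0.4·6 = 6.4; r = 3.4 − 6.4 = -3
x=9: ŷ = 4 + 0.4·9 = 7.6; r = 8.1 − 7.6 = 0.5
x=11: ŷ = 4 + 0.4·11 = 8.4; r = 9.4 − 8.4 = 1
x=13: ŷ = 4 + 0.4·13 = 9.2; r = 9.7 − 9.2 = 0.5
SSE = 4 + 6.25 + 9 + 0.25 + 9 + 0.25 + 1 + 0.25 = 30
s = √(30/6) = √5 ≈ 2.2361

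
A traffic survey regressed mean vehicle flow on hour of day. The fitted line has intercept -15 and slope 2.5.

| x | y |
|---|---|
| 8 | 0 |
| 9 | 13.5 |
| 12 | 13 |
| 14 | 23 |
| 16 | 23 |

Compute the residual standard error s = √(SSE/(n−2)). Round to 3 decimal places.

x=8: ŷ = -15 + 2.5·8 = 5; r = 0 − 5 = -5
x=9: ŷ = -15 + 2.5·9 = 7.5; r = 13.5 − 7.5 = 6
x=12: ŷ = -15 + 2.5·12 = 15; r = 13 − 15 = -2
x=14: ŷ = -15 + 2.5·14 = 20; r = 23 − 20 = 3
x=16: ŷ = -15 + 2.5·16 = 25; r = 23 − 25 = -2
SSE = 25 + 36 + 4 + 9 + 4 = 78
s = √(78/3) = √26 ≈ 5.099

s = 5.099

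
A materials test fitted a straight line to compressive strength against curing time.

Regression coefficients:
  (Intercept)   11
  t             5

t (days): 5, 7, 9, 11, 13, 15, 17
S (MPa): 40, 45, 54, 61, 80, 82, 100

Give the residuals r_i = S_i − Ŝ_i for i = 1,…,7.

4, -1, -2, -5, 4, -4, 4

t=5: Ŝ = 11 + 5·5 = 36; r = 40 − 36 = 4
t=7: Ŝ = 11 + 5·7 = 46; r = 45 − 46 = -1
t=9: Ŝ = 11 + 5·9 = 56; r = 54 − 56 = -2
t=11: Ŝ = 11 + 5·11 = 66; r = 61 − 66 = -5
t=13: Ŝ = 11 + 5·13 = 76; r = 80 − 76 = 4
t=15: Ŝ = 11 + 5·15 = 86; r = 82 − 86 = -4
t=17: Ŝ = 11 + 5·17 = 96; r = 100 − 96 = 4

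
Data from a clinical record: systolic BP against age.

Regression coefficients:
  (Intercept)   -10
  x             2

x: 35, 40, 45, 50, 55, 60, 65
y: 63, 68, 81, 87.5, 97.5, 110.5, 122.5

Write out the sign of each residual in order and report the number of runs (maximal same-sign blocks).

5 runs

x=35: ŷ = -10 + 2·35 = 60; e = 63 − 60 = 3
x=40: ŷ = -10 + 2·40 = 70; e = 68 − 70 = -2
x=45: ŷ = -10 + 2·45 = 80; e = 81 − 80 = 1
x=50: ŷ = -10 + 2·50 = 90; e = 87.5 − 90 = -2.5
x=55: ŷ = -10 + 2·55 = 100; e = 97.5 − 100 = -2.5
x=60: ŷ = -10 + 2·60 = 110; e = 110.5 − 110 = 0.5
x=65: ŷ = -10 + 2·65 = 120; e = 122.5 − 120 = 2.5
Signs: + − + − − + +
Runs: +×1, −×1, +×1, −×2, +×2 → 5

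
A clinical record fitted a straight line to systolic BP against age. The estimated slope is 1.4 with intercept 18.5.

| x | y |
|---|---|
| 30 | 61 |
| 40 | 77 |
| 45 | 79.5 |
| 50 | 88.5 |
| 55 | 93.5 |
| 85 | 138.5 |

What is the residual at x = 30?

ŷ = 18.5 + 1.4·30 = 60.5
r = 61 − 60.5 = 0.5

r = 0.5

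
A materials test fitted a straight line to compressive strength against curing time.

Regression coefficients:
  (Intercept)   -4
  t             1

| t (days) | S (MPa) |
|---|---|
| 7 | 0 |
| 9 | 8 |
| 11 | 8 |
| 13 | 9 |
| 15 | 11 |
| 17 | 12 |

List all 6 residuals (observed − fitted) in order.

t=7: Ŝ = -4 + 7 = 3; r = 0 − 3 = -3
t=9: Ŝ = -4 + 9 = 5; r = 8 − 5 = 3
t=11: Ŝ = -4 + 11 = 7; r = 8 − 7 = 1
t=13: Ŝ = -4 + 13 = 9; r = 9 − 9 = 0
t=15: Ŝ = -4 + 15 = 11; r = 11 − 11 = 0
t=17: Ŝ = -4 + 17 = 13; r = 12 − 13 = -1

-3, 3, 1, 0, 0, -1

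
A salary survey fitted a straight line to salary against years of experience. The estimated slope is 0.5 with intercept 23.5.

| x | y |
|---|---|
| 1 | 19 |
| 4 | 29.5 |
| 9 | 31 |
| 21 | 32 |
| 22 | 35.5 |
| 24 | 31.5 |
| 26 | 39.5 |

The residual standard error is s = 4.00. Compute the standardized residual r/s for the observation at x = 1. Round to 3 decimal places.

-1.250

ŷ = 23.5 + 0.5·1 = 24
r = 19 − 24 = -5
r/s = -5 / 4.00 = -1.250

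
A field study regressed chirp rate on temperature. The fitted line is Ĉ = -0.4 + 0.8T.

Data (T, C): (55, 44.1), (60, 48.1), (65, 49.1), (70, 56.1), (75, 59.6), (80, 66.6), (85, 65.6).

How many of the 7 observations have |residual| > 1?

3

T=55: Ĉ = -0.4 + 0.8·55 = 43.6; e = 44.1 − 43.6 = 0.5
T=60: Ĉ = -0.4 + 0.8·60 = 47.6; e = 48.1 − 47.6 = 0.5
T=65: Ĉ = -0.4 + 0.8·65 = 51.6; e = 49.1 − 51.6 = -2.5
T=70: Ĉ = -0.4 + 0.8·70 = 55.6; e = 56.1 − 55.6 = 0.5
T=75: Ĉ = -0.4 + 0.8·75 = 59.6; e = 59.6 − 59.6 = 0
T=80: Ĉ = -0.4 + 0.8·80 = 63.6; e = 66.6 − 63.6 = 3
T=85: Ĉ = -0.4 + 0.8·85 = 67.6; e = 65.6 − 67.6 = -2
|e| > 1: T=65 (|e|=2.5), T=80 (|e|=3), T=85 (|e|=2) → 3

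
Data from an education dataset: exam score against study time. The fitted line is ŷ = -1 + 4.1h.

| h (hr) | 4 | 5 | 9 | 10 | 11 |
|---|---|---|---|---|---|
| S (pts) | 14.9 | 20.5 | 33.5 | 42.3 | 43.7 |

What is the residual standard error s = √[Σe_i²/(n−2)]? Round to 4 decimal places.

h=4: ŷ = -1 + 4.1·4 = 15.4; e = 14.9 − 15.4 = -0.5
h=5: ŷ = -1 + 4.1·5 = 19.5; e = 20.5 − 19.5 = 1
h=9: ŷ = -1 + 4.1·9 = 35.9; e = 33.5 − 35.9 = -2.4
h=10: ŷ = -1 + 4.1·10 = 40; e = 42.3 − 40 = 2.3
h=11: ŷ = -1 + 4.1·11 = 44.1; e = 43.7 − 44.1 = -0.4
SSE = 0.25 + 1 + 5.76 + 5.29 + 0.16 = 12.46
s = √(12.46/3) = √4.15333 ≈ 2.0380

s = 2.0380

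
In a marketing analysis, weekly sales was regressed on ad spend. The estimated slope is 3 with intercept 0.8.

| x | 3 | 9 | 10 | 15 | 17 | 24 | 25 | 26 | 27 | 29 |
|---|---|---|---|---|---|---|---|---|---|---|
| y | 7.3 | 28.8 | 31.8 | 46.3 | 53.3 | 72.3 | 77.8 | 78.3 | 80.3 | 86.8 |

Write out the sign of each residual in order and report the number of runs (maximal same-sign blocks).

x=3: ŷ = 0.8 + 3·3 = 9.8; r = 7.3 − 9.8 = -2.5
x=9: ŷ = 0.8 + 3·9 = 27.8; r = 28.8 − 27.8 = 1
x=10: ŷ = 0.8 + 3·10 = 30.8; r = 31.8 − 30.8 = 1
x=15: ŷ = 0.8 + 3·15 = 45.8; r = 46.3 − 45.8 = 0.5
x=17: ŷ = 0.8 + 3·17 = 51.8; r = 53.3 − 51.8 = 1.5
x=24: ŷ = 0.8 + 3·24 = 72.8; r = 72.3 − 72.8 = -0.5
x=25: ŷ = 0.8 + 3·25 = 75.8; r = 77.8 − 75.8 = 2
x=26: ŷ = 0.8 + 3·26 = 78.8; r = 78.3 − 78.8 = -0.5
x=27: ŷ = 0.8 + 3·27 = 81.8; r = 80.3 − 81.8 = -1.5
x=29: ŷ = 0.8 + 3·29 = 87.8; r = 86.8 − 87.8 = -1
Signs: − + + + + − + − − −
Runs: −×1, +×4, −×1, +×1, −×3 → 5

5 runs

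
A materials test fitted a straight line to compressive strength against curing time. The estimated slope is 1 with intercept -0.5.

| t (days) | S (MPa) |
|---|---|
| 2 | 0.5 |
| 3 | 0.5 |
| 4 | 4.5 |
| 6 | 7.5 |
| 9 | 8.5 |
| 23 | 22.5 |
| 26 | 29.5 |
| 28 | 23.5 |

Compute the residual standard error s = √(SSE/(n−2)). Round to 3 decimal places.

t=2: Ŝ = -0.5 + 2 = 1.5; r = 0.5 − 1.5 = -1
t=3: Ŝ = -0.5 + 3 = 2.5; r = 0.5 − 2.5 = -2
t=4: Ŝ = -0.5 + 4 = 3.5; r = 4.5 − 3.5 = 1
t=6: Ŝ = -0.5 + 6 = 5.5; r = 7.5 − 5.5 = 2
t=9: Ŝ = -0.5 + 9 = 8.5; r = 8.5 − 8.5 = 0
t=23: Ŝ = -0.5 + 23 = 22.5; r = 22.5 − 22.5 = 0
t=26: Ŝ = -0.5 + 26 = 25.5; r = 29.5 − 25.5 = 4
t=28: Ŝ = -0.5 + 28 = 27.5; r = 23.5 − 27.5 = -4
SSE = 1 + 4 + 1 + 4 + 0 + 0 + 16 + 16 = 42
s = √(42/6) = √7 ≈ 2.646

s = 2.646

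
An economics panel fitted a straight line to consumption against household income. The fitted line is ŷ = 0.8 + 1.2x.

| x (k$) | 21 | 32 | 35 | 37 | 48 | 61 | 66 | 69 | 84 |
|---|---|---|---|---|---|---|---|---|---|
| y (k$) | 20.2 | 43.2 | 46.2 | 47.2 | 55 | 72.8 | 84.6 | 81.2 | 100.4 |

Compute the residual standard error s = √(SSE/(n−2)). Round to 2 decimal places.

s = 3.90

x=21: ŷ = 0.8 + 1.2·21 = 26; r = 20.2 − 26 = -5.8
x=32: ŷ = 0.8 + 1.2·32 = 39.2; r = 43.2 − 39.2 = 4
x=35: ŷ = 0.8 + 1.2·35 = 42.8; r = 46.2 − 42.8 = 3.4
x=37: ŷ = 0.8 + 1.2·37 = 45.2; r = 47.2 − 45.2 = 2
x=48: ŷ = 0.8 + 1.2·48 = 58.4; r = 55 − 58.4 = -3.4
x=61: ŷ = 0.8 + 1.2·61 = 74; r = 72.8 − 74 = -1.2
x=66: ŷ = 0.8 + 1.2·66 = 80; r = 84.6 − 80 = 4.6
x=69: ŷ = 0.8 + 1.2·69 = 83.6; r = 81.2 − 83.6 = -2.4
x=84: ŷ = 0.8 + 1.2·84 = 101.6; r = 100.4 − 101.6 = -1.2
SSE = 33.64 + 16 + 11.56 + 4 + 11.56 + 1.44 + 21.16 + 5.76 + 1.44 = 106.56
s = √(106.56/7) = √15.2229 ≈ 3.90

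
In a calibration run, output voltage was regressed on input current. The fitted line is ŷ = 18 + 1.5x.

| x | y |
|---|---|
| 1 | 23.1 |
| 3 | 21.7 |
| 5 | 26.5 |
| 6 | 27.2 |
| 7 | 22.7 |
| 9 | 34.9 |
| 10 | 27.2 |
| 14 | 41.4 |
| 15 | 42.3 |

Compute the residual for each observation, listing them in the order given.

3.6, -0.8, 1, 0.2, -5.8, 3.4, -5.8, 2.4, 1.8

x=1: ŷ = 18 + 1.5·1 = 19.5; e = 23.1 − 19.5 = 3.6
x=3: ŷ = 18 + 1.5·3 = 22.5; e = 21.7 − 22.5 = -0.8
x=5: ŷ = 18 + 1.5·5 = 25.5; e = 26.5 − 25.5 = 1
x=6: ŷ = 18 + 1.5·6 = 27; e = 27.2 − 27 = 0.2
x=7: ŷ = 18 + 1.5·7 = 28.5; e = 22.7 − 28.5 = -5.8
x=9: ŷ = 18 + 1.5·9 = 31.5; e = 34.9 − 31.5 = 3.4
x=10: ŷ = 18 + 1.5·10 = 33; e = 27.2 − 33 = -5.8
x=14: ŷ = 18 + 1.5·14 = 39; e = 41.4 − 39 = 2.4
x=15: ŷ = 18 + 1.5·15 = 40.5; e = 42.3 − 40.5 = 1.8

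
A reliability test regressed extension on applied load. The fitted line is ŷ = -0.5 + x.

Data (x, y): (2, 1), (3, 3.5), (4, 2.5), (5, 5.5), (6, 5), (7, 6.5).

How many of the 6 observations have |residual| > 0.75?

x=2: ŷ = -0.5 + 2 = 1.5; r = 1 − 1.5 = -0.5
x=3: ŷ = -0.5 + 3 = 2.5; r = 3.5 − 2.5 = 1
x=4: ŷ = -0.5 + 4 = 3.5; r = 2.5 − 3.5 = -1
x=5: ŷ = -0.5 + 5 = 4.5; r = 5.5 − 4.5 = 1
x=6: ŷ = -0.5 + 6 = 5.5; r = 5 − 5.5 = -0.5
x=7: ŷ = -0.5 + 7 = 6.5; r = 6.5 − 6.5 = 0
|r| > 0.75: x=3 (|r|=1), x=4 (|r|=1), x=5 (|r|=1) → 3

3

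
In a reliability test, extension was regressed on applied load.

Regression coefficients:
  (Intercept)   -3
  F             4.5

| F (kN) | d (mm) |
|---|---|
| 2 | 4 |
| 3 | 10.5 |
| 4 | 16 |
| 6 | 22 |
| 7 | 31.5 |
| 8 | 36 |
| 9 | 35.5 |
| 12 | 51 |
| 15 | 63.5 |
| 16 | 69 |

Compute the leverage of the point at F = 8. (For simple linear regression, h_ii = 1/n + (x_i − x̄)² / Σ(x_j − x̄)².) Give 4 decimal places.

F̄ = (2 + 3 + 4 + 6 + 7 + 8 + 9 + 12 + 15 + 16)/10 = 8.2
Σ(F − F̄)² = 38.44 + 27.04 + 17.64 + 4.84 + 1.44 + 0.04 + 0.64 + 14.44 + 46.24 + 60.84 = 211.6
h = 1/10 + (-0.2)²/211.6 = 0.1 + 0.000189036 = 0.1002

h = 0.1002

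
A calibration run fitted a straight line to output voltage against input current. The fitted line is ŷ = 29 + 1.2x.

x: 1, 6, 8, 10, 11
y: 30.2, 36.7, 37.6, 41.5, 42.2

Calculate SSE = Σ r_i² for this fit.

SSE = 1.5

x=1: ŷ = 29 + 1.2·1 = 30.2; r = 30.2 − 30.2 = 0
x=6: ŷ = 29 + 1.2·6 = 36.2; r = 36.7 − 36.2 = 0.5
x=8: ŷ = 29 + 1.2·8 = 38.6; r = 37.6 − 38.6 = -1
x=10: ŷ = 29 + 1.2·10 = 41; r = 41.5 − 41 = 0.5
x=11: ŷ = 29 + 1.2·11 = 42.2; r = 42.2 − 42.2 = 0
SSE = 0 + 0.25 + 1 + 0.25 + 0 = 1.5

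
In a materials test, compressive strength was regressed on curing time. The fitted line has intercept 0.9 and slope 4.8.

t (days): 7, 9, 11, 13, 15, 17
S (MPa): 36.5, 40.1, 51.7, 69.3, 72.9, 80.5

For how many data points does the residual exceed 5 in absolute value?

t=7: Ŝ = 0.9 + 4.8·7 = 34.5; r = 36.5 − 34.5 = 2
t=9: Ŝ = 0.9 + 4.8·9 = 44.1; r = 40.1 − 44.1 = -4
t=11: Ŝ = 0.9 + 4.8·11 = 53.7; r = 51.7 − 53.7 = -2
t=13: Ŝ = 0.9 + 4.8·13 = 63.3; r = 69.3 − 63.3 = 6
t=15: Ŝ = 0.9 + 4.8·15 = 72.9; r = 72.9 − 72.9 = 0
t=17: Ŝ = 0.9 + 4.8·17 = 82.5; r = 80.5 − 82.5 = -2
|r| > 5: t=13 (|r|=6) → 1

1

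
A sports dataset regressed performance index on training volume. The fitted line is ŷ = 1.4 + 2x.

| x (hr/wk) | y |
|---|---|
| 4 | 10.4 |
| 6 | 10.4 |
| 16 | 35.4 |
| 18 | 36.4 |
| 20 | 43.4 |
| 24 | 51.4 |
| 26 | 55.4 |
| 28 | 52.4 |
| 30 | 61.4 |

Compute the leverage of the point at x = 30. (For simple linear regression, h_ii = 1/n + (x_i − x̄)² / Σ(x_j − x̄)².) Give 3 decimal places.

h = 0.285

x̄ = (4 + 6 + 16 + 18 + 20 + 24 + 26 + 28 + 30)/9 = 19.1111
Σ(x − x̄)² = 228.346 + 171.901 + 9.67901 + 1.23457 + 0.790123 + 23.9012 + 47.4568 + 79.0123 + 118.568 = 680.889
h = 1/9 + (10.8889)²/680.889 = 0.111111 + 0.174137 = 0.285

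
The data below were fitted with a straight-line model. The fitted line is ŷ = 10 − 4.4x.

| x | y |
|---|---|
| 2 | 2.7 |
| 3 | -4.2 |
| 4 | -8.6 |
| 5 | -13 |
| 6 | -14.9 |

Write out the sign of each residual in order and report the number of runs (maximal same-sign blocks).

x=2: ŷ = 10 − 4.4·2 = 1.2; e = 2.7 − 1.2 = 1.5
x=3: ŷ = 10 − 4.4·3 = -3.2; e = -4.2 − (-3.2) = -1
x=4: ŷ = 10 − 4.4·4 = -7.6; e = -8.6 − (-7.6) = -1
x=5: ŷ = 10 − 4.4·5 = -12; e = -13 − (-12) = -1
x=6: ŷ = 10 − 4.4·6 = -16.4; e = -14.9 − (-16.4) = 1.5
Signs: + − − − +
Runs: +×1, −×3, +×1 → 3

3 runs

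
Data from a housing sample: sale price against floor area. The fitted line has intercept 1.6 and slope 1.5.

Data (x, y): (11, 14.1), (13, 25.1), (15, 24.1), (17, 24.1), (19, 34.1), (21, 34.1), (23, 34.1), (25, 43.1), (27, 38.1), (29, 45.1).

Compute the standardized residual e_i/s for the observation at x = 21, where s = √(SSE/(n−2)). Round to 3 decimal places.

x=11: ŷ = 1.6 + 1.5·11 = 18.1; e = 14.1 − 18.1 = -4
x=13: ŷ = 1.6 + 1.5·13 = 21.1; e = 25.1 − 21.1 = 4
x=15: ŷ = 1.6 + 1.5·15 = 24.1; e = 24.1 − 24.1 = 0
x=17: ŷ = 1.6 + 1.5·17 = 27.1; e = 24.1 − 27.1 = -3
x=19: ŷ = 1.6 + 1.5·19 = 30.1; e = 34.1 − 30.1 = 4
x=21: ŷ = 1.6 + 1.5·21 = 33.1; e = 34.1 − 33.1 = 1
x=23: ŷ = 1.6 + 1.5·23 = 36.1; e = 34.1 − 36.1 = -2
x=25: ŷ = 1.6 + 1.5·25 = 39.1; e = 43.1 − 39.1 = 4
x=27: ŷ = 1.6 + 1.5·27 = 42.1; e = 38.1 − 42.1 = -4
x=29: ŷ = 1.6 + 1.5·29 = 45.1; e = 45.1 − 45.1 = 0
SSE = 16 + 16 + 0 + 9 + 16 + 1 + 4 + 16 + 16 + 0 = 94
s = √(94/8) = 3.42783
e/s = 1 / 3.42783 = 0.292

0.292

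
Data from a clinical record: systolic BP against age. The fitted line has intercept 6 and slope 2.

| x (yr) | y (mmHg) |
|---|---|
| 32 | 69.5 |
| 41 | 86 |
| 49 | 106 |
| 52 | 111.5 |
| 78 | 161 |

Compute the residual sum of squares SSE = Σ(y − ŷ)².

x=32: ŷ = 6 + 2·32 = 70; e = 69.5 − 70 = -0.5
x=41: ŷ = 6 + 2·41 = 88; e = 86 − 88 = -2
x=49: ŷ = 6 + 2·49 = 104; e = 106 − 104 = 2
x=52: ŷ = 6 + 2·52 = 110; e = 111.5 − 110 = 1.5
x=78: ŷ = 6 + 2·78 = 162; e = 161 − 162 = -1
SSE = 0.25 + 4 + 4 + 2.25 + 1 = 11.5

SSE = 11.5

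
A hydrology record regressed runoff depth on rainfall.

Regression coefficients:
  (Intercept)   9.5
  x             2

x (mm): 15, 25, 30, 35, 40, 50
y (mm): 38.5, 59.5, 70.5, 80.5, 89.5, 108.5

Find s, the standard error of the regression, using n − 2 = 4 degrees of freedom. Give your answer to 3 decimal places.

s = 1.000

x=15: ŷ = 9.5 + 2·15 = 39.5; e = 38.5 − 39.5 = -1
x=25: ŷ = 9.5 + 2·25 = 59.5; e = 59.5 − 59.5 = 0
x=30: ŷ = 9.5 + 2·30 = 69.5; e = 70.5 − 69.5 = 1
x=35: ŷ = 9.5 + 2·35 = 79.5; e = 80.5 − 79.5 = 1
x=40: ŷ = 9.5 + 2·40 = 89.5; e = 89.5 − 89.5 = 0
x=50: ŷ = 9.5 + 2·50 = 109.5; e = 108.5 − 109.5 = -1
SSE = 1 + 0 + 1 + 1 + 0 + 1 = 4
s = √(4/4) = √1 ≈ 1.000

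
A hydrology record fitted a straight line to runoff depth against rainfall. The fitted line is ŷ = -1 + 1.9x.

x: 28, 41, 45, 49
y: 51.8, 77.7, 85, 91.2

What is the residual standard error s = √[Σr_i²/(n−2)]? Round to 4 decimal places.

s = 0.9644

x=28: ŷ = -1 + 1.9·28 = 52.2; r = 51.8 − 52.2 = -0.4
x=41: ŷ = -1 + 1.9·41 = 76.9; r = 77.7 − 76.9 = 0.8
x=45: ŷ = -1 + 1.9·45 = 84.5; r = 85 − 84.5 = 0.5
x=49: ŷ = -1 + 1.9·49 = 92.1; r = 91.2 − 92.1 = -0.9
SSE = 0.16 + 0.64 + 0.25 + 0.81 = 1.86
s = √(1.86/2) = √0.93 ≈ 0.9644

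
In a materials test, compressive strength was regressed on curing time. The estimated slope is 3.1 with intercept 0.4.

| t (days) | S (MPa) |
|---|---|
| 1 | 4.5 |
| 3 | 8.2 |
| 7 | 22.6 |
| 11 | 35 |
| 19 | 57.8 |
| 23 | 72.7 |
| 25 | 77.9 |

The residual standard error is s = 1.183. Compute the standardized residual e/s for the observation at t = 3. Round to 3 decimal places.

-1.268

ŷ = 0.4 + 3.1·3 = 9.7
e = 8.2 − 9.7 = -1.5
e/s = -1.5 / 1.183 = -1.268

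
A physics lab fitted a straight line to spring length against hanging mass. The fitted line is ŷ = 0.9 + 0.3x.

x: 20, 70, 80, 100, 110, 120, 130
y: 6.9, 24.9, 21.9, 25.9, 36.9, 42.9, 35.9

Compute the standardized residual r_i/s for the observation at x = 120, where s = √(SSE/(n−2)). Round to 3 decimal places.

1.316

x=20: ŷ = 0.9 + 0.3·20 = 6.9; r = 6.9 − 6.9 = 0
x=70: ŷ = 0.9 + 0.3·70 = 21.9; r = 24.9 − 21.9 = 3
x=80: ŷ = 0.9 + 0.3·80 = 24.9; r = 21.9 − 24.9 = -3
x=100: ŷ = 0.9 + 0.3·100 = 30.9; r = 25.9 − 30.9 = -5
x=110: ŷ = 0.9 + 0.3·110 = 33.9; r = 36.9 − 33.9 = 3
x=120: ŷ = 0.9 + 0.3·120 = 36.9; r = 42.9 − 36.9 = 6
x=130: ŷ = 0.9 + 0.3·130 = 39.9; r = 35.9 − 39.9 = -4
SSE = 0 + 9 + 9 + 25 + 9 + 36 + 16 = 104
s = √(104/5) = 4.5607
r/s = 6 / 4.5607 = 1.316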